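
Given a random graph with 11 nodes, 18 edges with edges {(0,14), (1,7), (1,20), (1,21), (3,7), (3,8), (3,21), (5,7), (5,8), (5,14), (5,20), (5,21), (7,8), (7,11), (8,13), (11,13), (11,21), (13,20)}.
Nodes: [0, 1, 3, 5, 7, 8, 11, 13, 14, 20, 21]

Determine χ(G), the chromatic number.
χ(G) = 3

Clique number ω(G) = 3 (lower bound: χ ≥ ω).
The clique on [3, 7, 8] has size 3, forcing χ ≥ 3, and the coloring below uses 3 colors, so χ(G) = 3.
A valid 3-coloring: color 1: [7, 13, 14, 21]; color 2: [0, 1, 3, 5, 11]; color 3: [8, 20].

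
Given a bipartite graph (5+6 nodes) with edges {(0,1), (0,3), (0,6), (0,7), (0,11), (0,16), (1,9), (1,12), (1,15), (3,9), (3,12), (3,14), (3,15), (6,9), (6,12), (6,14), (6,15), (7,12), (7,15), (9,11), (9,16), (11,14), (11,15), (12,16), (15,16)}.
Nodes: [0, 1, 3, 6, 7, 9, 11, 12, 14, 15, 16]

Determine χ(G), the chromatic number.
χ(G) = 2

Clique number ω(G) = 2 (lower bound: χ ≥ ω).
The graph is bipartite (no odd cycle), so 2 colors suffice: χ(G) = 2.
A valid 2-coloring: color 1: [0, 9, 12, 14, 15]; color 2: [1, 3, 6, 7, 11, 16].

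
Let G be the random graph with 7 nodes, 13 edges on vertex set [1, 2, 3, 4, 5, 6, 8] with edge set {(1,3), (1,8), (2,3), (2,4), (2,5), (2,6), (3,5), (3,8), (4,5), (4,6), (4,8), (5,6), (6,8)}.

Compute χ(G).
Clique number ω(G) = 4 (lower bound: χ ≥ ω).
The clique on [2, 4, 5, 6] has size 4, forcing χ ≥ 4, and the coloring below uses 4 colors, so χ(G) = 4.
A valid 4-coloring: color 1: [2, 8]; color 2: [3, 4]; color 3: [1, 5]; color 4: [6].

χ(G) = 4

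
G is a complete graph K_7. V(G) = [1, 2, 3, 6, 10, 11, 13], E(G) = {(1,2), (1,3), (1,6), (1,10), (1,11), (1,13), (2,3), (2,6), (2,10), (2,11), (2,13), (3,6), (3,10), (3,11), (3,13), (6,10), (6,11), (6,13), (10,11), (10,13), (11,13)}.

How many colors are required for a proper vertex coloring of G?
χ(G) = 7

Clique number ω(G) = 7 (lower bound: χ ≥ ω).
The clique on [1, 2, 3, 6, 10, 11, 13] has size 7, forcing χ ≥ 7, and the coloring below uses 7 colors, so χ(G) = 7.
A valid 7-coloring: color 1: [11]; color 2: [6]; color 3: [13]; color 4: [2]; color 5: [10]; color 6: [3]; color 7: [1].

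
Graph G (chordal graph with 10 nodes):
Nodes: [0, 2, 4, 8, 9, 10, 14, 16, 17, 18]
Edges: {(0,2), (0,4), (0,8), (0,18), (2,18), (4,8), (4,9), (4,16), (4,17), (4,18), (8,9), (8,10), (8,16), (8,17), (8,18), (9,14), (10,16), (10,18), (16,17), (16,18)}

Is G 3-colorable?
No, G is not 3-colorable

The clique on vertices [8, 10, 16, 18] has size 4 > 3, so it alone needs 4 colors.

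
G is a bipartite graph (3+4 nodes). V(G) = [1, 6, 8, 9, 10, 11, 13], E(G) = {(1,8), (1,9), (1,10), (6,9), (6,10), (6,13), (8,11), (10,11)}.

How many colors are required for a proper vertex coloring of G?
χ(G) = 2

Clique number ω(G) = 2 (lower bound: χ ≥ ω).
The graph is bipartite (no odd cycle), so 2 colors suffice: χ(G) = 2.
A valid 2-coloring: color 1: [1, 6, 11]; color 2: [8, 9, 10, 13].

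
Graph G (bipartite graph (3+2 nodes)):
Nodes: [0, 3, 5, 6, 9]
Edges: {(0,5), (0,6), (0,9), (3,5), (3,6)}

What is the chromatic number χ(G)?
Clique number ω(G) = 2 (lower bound: χ ≥ ω).
The graph is bipartite (no odd cycle), so 2 colors suffice: χ(G) = 2.
A valid 2-coloring: color 1: [0, 3]; color 2: [5, 6, 9].

χ(G) = 2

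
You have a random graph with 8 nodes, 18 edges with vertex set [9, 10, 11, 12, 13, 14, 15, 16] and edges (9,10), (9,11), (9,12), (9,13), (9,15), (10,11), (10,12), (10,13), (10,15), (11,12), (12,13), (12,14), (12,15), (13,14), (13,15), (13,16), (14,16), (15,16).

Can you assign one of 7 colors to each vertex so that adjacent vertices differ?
A valid 7-coloring: color 1: [12, 16]; color 2: [11, 13]; color 3: [9, 14]; color 4: [15]; color 5: [10].
(χ(G) = 5 ≤ 7.)

Yes, G is 7-colorable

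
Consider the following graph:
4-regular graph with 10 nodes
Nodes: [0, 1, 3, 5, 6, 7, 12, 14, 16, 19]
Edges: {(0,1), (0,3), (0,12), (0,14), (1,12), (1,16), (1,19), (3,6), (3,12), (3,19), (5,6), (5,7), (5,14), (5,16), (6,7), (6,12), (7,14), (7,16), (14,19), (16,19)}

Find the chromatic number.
Clique number ω(G) = 3 (lower bound: χ ≥ ω).
Suppose a proper 3-coloring c exists. The clique [0, 1, 12] takes 3 distinct colors; by symmetry let c(0) = 1, c(1) = 2, c(12) = 3.
- Vertex 3: neighbors [0, 12] already have colors [1, 3] ⇒ c(3) = 2.
- Vertex 6: neighbors [3, 12] already have colors [2, 3] ⇒ c(6) = 1.
- Vertex 5: neighbors [6] already have colors [1]; try each remaining color.
- Case c(5) = 2:
  - Vertex 7: neighbors [6, 5] already have colors [1, 2] ⇒ c(7) = 3.
  - Vertex 14: neighbors [0, 5, 7] already have colors [1, 2, 3] — all 3 colors blocked. Contradiction.
- Case c(5) = 3:
  - Vertex 7: neighbors [6, 5] already have colors [1, 3] ⇒ c(7) = 2.
  - Vertex 14: neighbors [0, 7, 5] already have colors [1, 2, 3] — all 3 colors blocked. Contradiction.
Every case ends in a contradiction, so G has no proper 3-coloring (χ ≥ 4).
The coloring below uses 4 colors, so χ(G) = 4.
A valid 4-coloring: color 1: [1, 3, 7]; color 2: [6, 14, 16]; color 3: [5, 12, 19]; color 4: [0].

χ(G) = 4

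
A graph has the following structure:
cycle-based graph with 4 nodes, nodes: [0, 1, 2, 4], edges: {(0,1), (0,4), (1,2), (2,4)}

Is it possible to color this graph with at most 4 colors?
Yes, G is 4-colorable

A valid 4-coloring: color 1: [1, 4]; color 2: [0, 2].
(χ(G) = 2 ≤ 4.)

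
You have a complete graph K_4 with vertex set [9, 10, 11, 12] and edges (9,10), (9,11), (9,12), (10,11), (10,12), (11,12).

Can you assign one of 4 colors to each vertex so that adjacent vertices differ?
Yes, G is 4-colorable

A valid 4-coloring: color 1: [9]; color 2: [11]; color 3: [12]; color 4: [10].
(χ(G) = 4 ≤ 4.)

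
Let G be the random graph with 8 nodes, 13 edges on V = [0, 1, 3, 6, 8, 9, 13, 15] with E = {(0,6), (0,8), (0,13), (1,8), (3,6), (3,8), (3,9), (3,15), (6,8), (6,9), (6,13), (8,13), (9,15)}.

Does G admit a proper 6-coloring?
Yes, G is 6-colorable

A valid 6-coloring: color 1: [1, 6, 15]; color 2: [8, 9]; color 3: [0, 3]; color 4: [13].
(χ(G) = 4 ≤ 6.)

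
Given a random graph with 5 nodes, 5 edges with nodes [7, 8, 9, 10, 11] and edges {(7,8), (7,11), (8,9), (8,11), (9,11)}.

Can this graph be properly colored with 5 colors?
Yes, G is 5-colorable

A valid 5-coloring: color 1: [8, 10]; color 2: [11]; color 3: [7, 9].
(χ(G) = 3 ≤ 5.)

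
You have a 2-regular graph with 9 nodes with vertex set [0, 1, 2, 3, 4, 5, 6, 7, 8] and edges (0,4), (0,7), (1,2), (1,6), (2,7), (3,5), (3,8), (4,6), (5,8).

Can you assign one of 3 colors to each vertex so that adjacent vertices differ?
A valid 3-coloring: color 1: [0, 2, 3, 6]; color 2: [1, 4, 5, 7]; color 3: [8].
(χ(G) = 3 ≤ 3.)

Yes, G is 3-colorable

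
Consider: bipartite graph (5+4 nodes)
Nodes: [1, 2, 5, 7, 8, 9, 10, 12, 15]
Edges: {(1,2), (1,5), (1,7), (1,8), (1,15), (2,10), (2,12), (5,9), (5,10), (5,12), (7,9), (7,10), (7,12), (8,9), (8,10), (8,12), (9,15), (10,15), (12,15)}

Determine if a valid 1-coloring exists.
No, G is not 1-colorable

Edge (1,2) forces its endpoints to differ, so 1 color is not enough.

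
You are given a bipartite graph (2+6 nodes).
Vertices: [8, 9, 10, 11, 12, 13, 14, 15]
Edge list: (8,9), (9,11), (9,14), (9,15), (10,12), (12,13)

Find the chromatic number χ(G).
Clique number ω(G) = 2 (lower bound: χ ≥ ω).
The graph is bipartite (no odd cycle), so 2 colors suffice: χ(G) = 2.
A valid 2-coloring: color 1: [9, 12]; color 2: [8, 10, 11, 13, 14, 15].

χ(G) = 2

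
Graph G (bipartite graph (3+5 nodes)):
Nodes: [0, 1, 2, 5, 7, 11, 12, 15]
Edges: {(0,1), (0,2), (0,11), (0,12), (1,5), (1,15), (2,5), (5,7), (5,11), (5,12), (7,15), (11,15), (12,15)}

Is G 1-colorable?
No, G is not 1-colorable

Edge (0,1) forces its endpoints to differ, so 1 color is not enough.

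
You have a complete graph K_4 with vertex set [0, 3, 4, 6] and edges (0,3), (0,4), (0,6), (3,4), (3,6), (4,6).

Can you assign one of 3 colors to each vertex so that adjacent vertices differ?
No, G is not 3-colorable

The clique on vertices [0, 3, 4, 6] has size 4 > 3, so it alone needs 4 colors.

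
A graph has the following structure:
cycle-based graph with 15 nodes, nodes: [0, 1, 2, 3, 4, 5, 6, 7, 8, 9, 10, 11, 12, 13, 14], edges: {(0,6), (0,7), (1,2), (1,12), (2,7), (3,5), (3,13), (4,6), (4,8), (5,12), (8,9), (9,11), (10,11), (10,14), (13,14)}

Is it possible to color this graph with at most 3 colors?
Yes, G is 3-colorable

A valid 3-coloring: color 1: [0, 2, 4, 9, 10, 12, 13]; color 2: [1, 3, 6, 7, 8, 11, 14]; color 3: [5].
(χ(G) = 3 ≤ 3.)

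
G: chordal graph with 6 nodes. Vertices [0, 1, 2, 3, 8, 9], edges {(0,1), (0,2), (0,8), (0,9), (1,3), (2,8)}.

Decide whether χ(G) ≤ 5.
A valid 5-coloring: color 1: [0, 3]; color 2: [1, 2, 9]; color 3: [8].
(χ(G) = 3 ≤ 5.)

Yes, G is 5-colorable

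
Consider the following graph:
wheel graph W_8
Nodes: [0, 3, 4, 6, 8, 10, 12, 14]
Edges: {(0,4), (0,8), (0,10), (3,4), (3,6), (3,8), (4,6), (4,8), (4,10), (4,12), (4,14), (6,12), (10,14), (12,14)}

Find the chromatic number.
Clique number ω(G) = 3 (lower bound: χ ≥ ω).
Odd cycle [14, 12, 6, 3, 8, 0, 10] needs 3 colors (χ ≥ 3).
Vertex 4 is adjacent to every vertex of [0, 3, 6, 8, 10, 12, 14], which already need 3 colors among themselves, so 4 needs a new color (χ ≥ 4).
The coloring below uses 4 colors, so χ(G) = 4.
A valid 4-coloring: color 1: [4]; color 2: [0, 6, 14]; color 3: [3, 10, 12]; color 4: [8].

χ(G) = 4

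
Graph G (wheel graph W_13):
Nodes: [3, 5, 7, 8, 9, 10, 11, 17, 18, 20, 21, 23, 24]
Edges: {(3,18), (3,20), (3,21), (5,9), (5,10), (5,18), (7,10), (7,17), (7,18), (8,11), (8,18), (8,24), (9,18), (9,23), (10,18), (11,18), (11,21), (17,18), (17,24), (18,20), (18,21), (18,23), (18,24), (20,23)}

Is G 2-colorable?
The clique on vertices [3, 18, 20] has size 3 > 2, so it alone needs 3 colors.

No, G is not 2-colorable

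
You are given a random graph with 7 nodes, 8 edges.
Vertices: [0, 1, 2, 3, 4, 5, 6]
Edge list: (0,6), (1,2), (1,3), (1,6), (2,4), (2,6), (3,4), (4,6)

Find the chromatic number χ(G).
χ(G) = 3

Clique number ω(G) = 3 (lower bound: χ ≥ ω).
The clique on [1, 2, 6] has size 3, forcing χ ≥ 3, and the coloring below uses 3 colors, so χ(G) = 3.
A valid 3-coloring: color 1: [3, 5, 6]; color 2: [0, 1, 4]; color 3: [2].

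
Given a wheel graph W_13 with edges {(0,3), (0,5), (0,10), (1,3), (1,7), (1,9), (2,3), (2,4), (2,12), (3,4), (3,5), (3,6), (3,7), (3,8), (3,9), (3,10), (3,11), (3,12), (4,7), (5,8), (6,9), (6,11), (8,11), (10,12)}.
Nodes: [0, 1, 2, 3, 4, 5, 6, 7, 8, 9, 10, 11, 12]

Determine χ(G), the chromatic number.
χ(G) = 3

Clique number ω(G) = 3 (lower bound: χ ≥ ω).
The clique on [0, 3, 10] has size 3, forcing χ ≥ 3, and the coloring below uses 3 colors, so χ(G) = 3.
A valid 3-coloring: color 1: [3]; color 2: [0, 1, 4, 6, 8, 12]; color 3: [2, 5, 7, 9, 10, 11].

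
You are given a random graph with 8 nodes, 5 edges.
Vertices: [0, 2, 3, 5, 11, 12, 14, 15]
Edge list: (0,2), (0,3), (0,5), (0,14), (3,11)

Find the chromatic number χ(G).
Clique number ω(G) = 2 (lower bound: χ ≥ ω).
The graph is bipartite (no odd cycle), so 2 colors suffice: χ(G) = 2.
A valid 2-coloring: color 1: [0, 11, 12, 15]; color 2: [2, 3, 5, 14].

χ(G) = 2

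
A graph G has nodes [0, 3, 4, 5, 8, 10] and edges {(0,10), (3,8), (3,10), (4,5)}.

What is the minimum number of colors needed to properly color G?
χ(G) = 2

Clique number ω(G) = 2 (lower bound: χ ≥ ω).
The graph is bipartite (no odd cycle), so 2 colors suffice: χ(G) = 2.
A valid 2-coloring: color 1: [0, 3, 4]; color 2: [5, 8, 10].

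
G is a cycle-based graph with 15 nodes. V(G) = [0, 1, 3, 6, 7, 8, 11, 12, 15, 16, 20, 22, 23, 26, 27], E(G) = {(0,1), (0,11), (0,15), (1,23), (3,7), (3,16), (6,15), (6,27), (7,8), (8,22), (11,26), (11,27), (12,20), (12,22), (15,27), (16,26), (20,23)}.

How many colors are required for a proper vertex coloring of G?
Clique number ω(G) = 3 (lower bound: χ ≥ ω).
The clique on [6, 15, 27] has size 3, forcing χ ≥ 3, and the coloring below uses 3 colors, so χ(G) = 3.
A valid 3-coloring: color 1: [1, 7, 11, 15, 16, 20, 22]; color 2: [0, 3, 8, 12, 23, 26, 27]; color 3: [6].

χ(G) = 3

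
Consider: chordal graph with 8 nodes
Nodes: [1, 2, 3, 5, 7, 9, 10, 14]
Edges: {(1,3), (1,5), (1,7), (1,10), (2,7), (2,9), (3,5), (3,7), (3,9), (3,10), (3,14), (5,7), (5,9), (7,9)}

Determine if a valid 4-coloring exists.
A valid 4-coloring: color 1: [2, 3]; color 2: [7, 10, 14]; color 3: [1, 9]; color 4: [5].
(χ(G) = 4 ≤ 4.)

Yes, G is 4-colorable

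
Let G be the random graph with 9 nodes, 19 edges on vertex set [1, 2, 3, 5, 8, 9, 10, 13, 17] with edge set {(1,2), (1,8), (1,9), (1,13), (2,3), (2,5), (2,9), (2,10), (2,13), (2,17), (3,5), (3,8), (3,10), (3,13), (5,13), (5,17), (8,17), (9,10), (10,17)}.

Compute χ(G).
Clique number ω(G) = 4 (lower bound: χ ≥ ω).
The clique on [2, 3, 5, 13] has size 4, forcing χ ≥ 4, and the coloring below uses 4 colors, so χ(G) = 4.
A valid 4-coloring: color 1: [2, 8]; color 2: [1, 3, 17]; color 3: [9, 13]; color 4: [5, 10].

χ(G) = 4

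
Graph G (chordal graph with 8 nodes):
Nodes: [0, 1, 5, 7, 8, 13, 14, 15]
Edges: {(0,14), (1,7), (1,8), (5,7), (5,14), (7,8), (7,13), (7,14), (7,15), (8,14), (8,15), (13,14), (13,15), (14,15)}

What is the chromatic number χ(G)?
χ(G) = 4

Clique number ω(G) = 4 (lower bound: χ ≥ ω).
The clique on [7, 8, 14, 15] has size 4, forcing χ ≥ 4, and the coloring below uses 4 colors, so χ(G) = 4.
A valid 4-coloring: color 1: [0, 7]; color 2: [1, 14]; color 3: [5, 8, 13]; color 4: [15].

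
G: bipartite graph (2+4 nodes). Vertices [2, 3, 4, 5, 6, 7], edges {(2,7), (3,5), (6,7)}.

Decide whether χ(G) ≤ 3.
A valid 3-coloring: color 1: [4, 5, 7]; color 2: [2, 3, 6].
(χ(G) = 2 ≤ 3.)

Yes, G is 3-colorable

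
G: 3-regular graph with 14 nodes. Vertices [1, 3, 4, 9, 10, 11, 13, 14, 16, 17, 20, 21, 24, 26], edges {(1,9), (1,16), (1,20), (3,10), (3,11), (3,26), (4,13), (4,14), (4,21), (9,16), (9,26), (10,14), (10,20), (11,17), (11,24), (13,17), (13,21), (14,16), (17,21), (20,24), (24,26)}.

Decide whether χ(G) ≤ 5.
Yes, G is 5-colorable

A valid 5-coloring: color 1: [9, 11, 13, 14, 20]; color 2: [1, 4, 10, 17, 26]; color 3: [3, 16, 21, 24].
(χ(G) = 3 ≤ 5.)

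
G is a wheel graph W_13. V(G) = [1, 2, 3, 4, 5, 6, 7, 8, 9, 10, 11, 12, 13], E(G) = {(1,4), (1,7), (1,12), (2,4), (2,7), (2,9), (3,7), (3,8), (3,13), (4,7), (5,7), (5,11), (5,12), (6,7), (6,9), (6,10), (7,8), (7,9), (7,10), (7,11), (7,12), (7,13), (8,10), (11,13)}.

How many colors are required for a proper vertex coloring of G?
χ(G) = 3

Clique number ω(G) = 3 (lower bound: χ ≥ ω).
The clique on [1, 7, 12] has size 3, forcing χ ≥ 3, and the coloring below uses 3 colors, so χ(G) = 3.
A valid 3-coloring: color 1: [7]; color 2: [1, 2, 5, 6, 8, 13]; color 3: [3, 4, 9, 10, 11, 12].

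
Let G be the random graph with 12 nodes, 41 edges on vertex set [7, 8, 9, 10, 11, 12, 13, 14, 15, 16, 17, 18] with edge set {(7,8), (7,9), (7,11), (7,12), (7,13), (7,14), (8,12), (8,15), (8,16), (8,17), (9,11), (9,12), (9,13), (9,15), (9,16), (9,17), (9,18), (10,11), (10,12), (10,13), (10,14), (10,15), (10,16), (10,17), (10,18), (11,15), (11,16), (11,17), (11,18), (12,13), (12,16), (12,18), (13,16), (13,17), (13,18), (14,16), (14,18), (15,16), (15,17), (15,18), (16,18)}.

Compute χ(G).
χ(G) = 5

Clique number ω(G) = 5 (lower bound: χ ≥ ω).
The clique on [9, 11, 15, 16, 18] has size 5, forcing χ ≥ 5, and the coloring below uses 5 colors, so χ(G) = 5.
A valid 5-coloring: color 1: [7, 16, 17]; color 2: [8, 9, 10]; color 3: [18]; color 4: [13, 14, 15]; color 5: [11, 12].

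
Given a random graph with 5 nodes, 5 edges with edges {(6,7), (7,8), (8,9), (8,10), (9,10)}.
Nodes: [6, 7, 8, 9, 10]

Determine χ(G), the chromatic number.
Clique number ω(G) = 3 (lower bound: χ ≥ ω).
The clique on [8, 9, 10] has size 3, forcing χ ≥ 3, and the coloring below uses 3 colors, so χ(G) = 3.
A valid 3-coloring: color 1: [6, 8]; color 2: [7, 9]; color 3: [10].

χ(G) = 3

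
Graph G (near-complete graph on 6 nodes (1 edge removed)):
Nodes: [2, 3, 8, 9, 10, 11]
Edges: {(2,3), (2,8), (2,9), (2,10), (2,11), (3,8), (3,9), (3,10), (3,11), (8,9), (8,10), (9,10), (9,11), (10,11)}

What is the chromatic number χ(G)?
Clique number ω(G) = 5 (lower bound: χ ≥ ω).
The clique on [2, 3, 8, 9, 10] has size 5, forcing χ ≥ 5, and the coloring below uses 5 colors, so χ(G) = 5.
A valid 5-coloring: color 1: [10]; color 2: [2]; color 3: [3]; color 4: [9]; color 5: [8, 11].

χ(G) = 5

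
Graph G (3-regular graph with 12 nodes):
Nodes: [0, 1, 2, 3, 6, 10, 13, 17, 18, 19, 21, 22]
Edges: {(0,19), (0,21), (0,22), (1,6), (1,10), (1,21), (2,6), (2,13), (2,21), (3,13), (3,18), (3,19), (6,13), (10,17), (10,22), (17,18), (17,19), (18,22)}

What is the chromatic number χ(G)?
χ(G) = 3

Clique number ω(G) = 3 (lower bound: χ ≥ ω).
The clique on [2, 6, 13] has size 3, forcing χ ≥ 3, and the coloring below uses 3 colors, so χ(G) = 3.
A valid 3-coloring: color 1: [1, 2, 3, 17, 22]; color 2: [0, 6, 10, 18]; color 3: [13, 19, 21].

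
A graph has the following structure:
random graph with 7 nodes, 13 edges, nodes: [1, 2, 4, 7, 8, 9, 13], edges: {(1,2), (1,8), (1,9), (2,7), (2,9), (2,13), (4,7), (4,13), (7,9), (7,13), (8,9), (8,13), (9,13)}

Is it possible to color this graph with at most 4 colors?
A valid 4-coloring: color 1: [4, 9]; color 2: [1, 13]; color 3: [2, 8]; color 4: [7].
(χ(G) = 4 ≤ 4.)

Yes, G is 4-colorable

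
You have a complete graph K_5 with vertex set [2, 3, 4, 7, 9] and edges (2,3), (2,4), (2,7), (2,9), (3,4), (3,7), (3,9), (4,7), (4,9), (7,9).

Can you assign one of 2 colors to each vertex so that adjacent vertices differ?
The clique on vertices [2, 3, 4, 7, 9] has size 5 > 2, so it alone needs 5 colors.

No, G is not 2-colorable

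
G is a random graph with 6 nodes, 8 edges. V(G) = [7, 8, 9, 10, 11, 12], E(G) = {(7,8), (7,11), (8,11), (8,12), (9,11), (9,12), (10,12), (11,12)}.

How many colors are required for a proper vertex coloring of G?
χ(G) = 3

Clique number ω(G) = 3 (lower bound: χ ≥ ω).
The clique on [8, 11, 12] has size 3, forcing χ ≥ 3, and the coloring below uses 3 colors, so χ(G) = 3.
A valid 3-coloring: color 1: [10, 11]; color 2: [7, 12]; color 3: [8, 9].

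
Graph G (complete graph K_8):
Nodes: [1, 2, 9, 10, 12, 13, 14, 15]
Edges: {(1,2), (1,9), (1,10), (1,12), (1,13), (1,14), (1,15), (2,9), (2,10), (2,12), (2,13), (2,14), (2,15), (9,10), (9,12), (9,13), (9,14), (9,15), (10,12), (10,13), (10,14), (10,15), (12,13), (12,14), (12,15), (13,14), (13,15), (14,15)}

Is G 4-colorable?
The clique on vertices [1, 2, 9, 10, 12, 13, 14, 15] has size 8 > 4, so it alone needs 8 colors.

No, G is not 4-colorable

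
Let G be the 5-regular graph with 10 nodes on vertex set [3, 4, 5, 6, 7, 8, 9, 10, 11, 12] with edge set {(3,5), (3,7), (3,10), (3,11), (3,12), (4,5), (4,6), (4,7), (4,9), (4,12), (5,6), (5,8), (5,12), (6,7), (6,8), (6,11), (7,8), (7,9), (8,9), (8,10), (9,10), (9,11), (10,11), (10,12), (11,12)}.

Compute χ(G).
Clique number ω(G) = 4 (lower bound: χ ≥ ω).
The clique on [3, 10, 11, 12] has size 4, forcing χ ≥ 4, and the coloring below uses 4 colors, so χ(G) = 4.
A valid 4-coloring: color 1: [3, 4, 8]; color 2: [6, 9, 12]; color 3: [5, 7, 10]; color 4: [11].

χ(G) = 4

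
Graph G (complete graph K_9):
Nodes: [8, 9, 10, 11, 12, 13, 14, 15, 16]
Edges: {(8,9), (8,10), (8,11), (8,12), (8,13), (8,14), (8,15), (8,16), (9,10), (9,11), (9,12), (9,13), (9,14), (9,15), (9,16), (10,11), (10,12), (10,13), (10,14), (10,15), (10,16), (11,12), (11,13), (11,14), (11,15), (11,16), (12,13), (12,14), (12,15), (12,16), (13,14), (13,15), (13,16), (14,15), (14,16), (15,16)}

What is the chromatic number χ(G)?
χ(G) = 9

Clique number ω(G) = 9 (lower bound: χ ≥ ω).
The clique on [8, 9, 10, 11, 12, 13, 14, 15, 16] has size 9, forcing χ ≥ 9, and the coloring below uses 9 colors, so χ(G) = 9.
A valid 9-coloring: color 1: [11]; color 2: [8]; color 3: [14]; color 4: [12]; color 5: [9]; color 6: [10]; color 7: [13]; color 8: [15]; color 9: [16].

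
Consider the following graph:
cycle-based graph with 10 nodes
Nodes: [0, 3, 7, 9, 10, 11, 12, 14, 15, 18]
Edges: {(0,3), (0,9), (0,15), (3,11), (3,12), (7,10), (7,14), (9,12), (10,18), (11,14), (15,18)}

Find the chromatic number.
χ(G) = 2

Clique number ω(G) = 2 (lower bound: χ ≥ ω).
The graph is bipartite (no odd cycle), so 2 colors suffice: χ(G) = 2.
A valid 2-coloring: color 1: [3, 9, 10, 14, 15]; color 2: [0, 7, 11, 12, 18].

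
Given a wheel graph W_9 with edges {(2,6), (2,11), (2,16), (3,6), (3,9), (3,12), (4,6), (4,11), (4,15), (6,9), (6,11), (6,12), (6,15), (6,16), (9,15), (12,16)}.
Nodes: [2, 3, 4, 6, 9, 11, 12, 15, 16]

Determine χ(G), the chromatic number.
χ(G) = 3

Clique number ω(G) = 3 (lower bound: χ ≥ ω).
The clique on [2, 6, 16] has size 3, forcing χ ≥ 3, and the coloring below uses 3 colors, so χ(G) = 3.
A valid 3-coloring: color 1: [6]; color 2: [2, 4, 9, 12]; color 3: [3, 11, 15, 16].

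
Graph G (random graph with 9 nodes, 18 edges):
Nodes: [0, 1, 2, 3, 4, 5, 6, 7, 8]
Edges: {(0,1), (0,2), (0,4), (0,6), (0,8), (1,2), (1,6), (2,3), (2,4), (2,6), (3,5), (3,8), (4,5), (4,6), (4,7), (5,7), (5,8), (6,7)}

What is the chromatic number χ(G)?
χ(G) = 4

Clique number ω(G) = 4 (lower bound: χ ≥ ω).
The clique on [0, 1, 2, 6] has size 4, forcing χ ≥ 4, and the coloring below uses 4 colors, so χ(G) = 4.
A valid 4-coloring: color 1: [5, 6]; color 2: [0, 3, 7]; color 3: [1, 4, 8]; color 4: [2].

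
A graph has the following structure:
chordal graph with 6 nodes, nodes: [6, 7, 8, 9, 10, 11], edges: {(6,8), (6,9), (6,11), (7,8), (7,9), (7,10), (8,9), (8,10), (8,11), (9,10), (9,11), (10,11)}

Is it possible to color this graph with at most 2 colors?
No, G is not 2-colorable

The clique on vertices [8, 9, 10, 11] has size 4 > 2, so it alone needs 4 colors.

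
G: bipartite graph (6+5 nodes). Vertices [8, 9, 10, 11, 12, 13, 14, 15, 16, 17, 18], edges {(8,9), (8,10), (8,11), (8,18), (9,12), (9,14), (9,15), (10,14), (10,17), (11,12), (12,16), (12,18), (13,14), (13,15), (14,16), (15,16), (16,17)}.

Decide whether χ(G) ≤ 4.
A valid 4-coloring: color 1: [9, 10, 11, 13, 16, 18]; color 2: [8, 12, 14, 15, 17].
(χ(G) = 2 ≤ 4.)

Yes, G is 4-colorable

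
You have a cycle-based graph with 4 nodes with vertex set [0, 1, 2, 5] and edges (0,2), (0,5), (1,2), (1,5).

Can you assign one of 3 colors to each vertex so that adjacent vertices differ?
Yes, G is 3-colorable

A valid 3-coloring: color 1: [2, 5]; color 2: [0, 1].
(χ(G) = 2 ≤ 3.)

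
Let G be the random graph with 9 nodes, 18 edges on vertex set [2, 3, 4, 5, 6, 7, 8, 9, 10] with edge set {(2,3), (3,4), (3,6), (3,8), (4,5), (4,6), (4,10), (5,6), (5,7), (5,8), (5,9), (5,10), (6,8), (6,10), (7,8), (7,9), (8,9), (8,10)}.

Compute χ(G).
Clique number ω(G) = 4 (lower bound: χ ≥ ω).
The clique on [5, 7, 8, 9] has size 4, forcing χ ≥ 4, and the coloring below uses 4 colors, so χ(G) = 4.
A valid 4-coloring: color 1: [2, 4, 8]; color 2: [3, 5]; color 3: [6, 9]; color 4: [7, 10].

χ(G) = 4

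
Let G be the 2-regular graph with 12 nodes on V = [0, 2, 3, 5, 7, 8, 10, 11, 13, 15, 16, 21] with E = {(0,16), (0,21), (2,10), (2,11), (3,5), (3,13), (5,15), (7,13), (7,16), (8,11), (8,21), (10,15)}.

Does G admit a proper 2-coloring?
A valid 2-coloring: color 1: [5, 10, 11, 13, 16, 21]; color 2: [0, 2, 3, 7, 8, 15].
(χ(G) = 2 ≤ 2.)

Yes, G is 2-colorable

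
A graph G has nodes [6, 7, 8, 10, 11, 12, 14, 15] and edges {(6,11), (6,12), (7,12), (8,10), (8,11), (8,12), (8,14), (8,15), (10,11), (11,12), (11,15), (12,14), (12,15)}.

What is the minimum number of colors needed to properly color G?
Clique number ω(G) = 4 (lower bound: χ ≥ ω).
The clique on [8, 11, 12, 15] has size 4, forcing χ ≥ 4, and the coloring below uses 4 colors, so χ(G) = 4.
A valid 4-coloring: color 1: [10, 12]; color 2: [7, 11, 14]; color 3: [6, 8]; color 4: [15].

χ(G) = 4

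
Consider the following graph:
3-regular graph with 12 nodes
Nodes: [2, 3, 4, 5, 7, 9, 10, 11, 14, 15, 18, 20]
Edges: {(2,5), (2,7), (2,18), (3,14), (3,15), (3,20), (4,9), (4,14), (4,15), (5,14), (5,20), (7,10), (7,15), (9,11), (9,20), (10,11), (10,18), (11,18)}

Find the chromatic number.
Clique number ω(G) = 3 (lower bound: χ ≥ ω).
The clique on [10, 11, 18] has size 3, forcing χ ≥ 3, and the coloring below uses 3 colors, so χ(G) = 3.
A valid 3-coloring: color 1: [3, 5, 7, 9, 18]; color 2: [2, 11, 14, 15, 20]; color 3: [4, 10].

χ(G) = 3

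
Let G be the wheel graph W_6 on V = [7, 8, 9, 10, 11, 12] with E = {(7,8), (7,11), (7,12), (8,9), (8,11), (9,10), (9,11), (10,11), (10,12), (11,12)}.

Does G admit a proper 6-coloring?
Yes, G is 6-colorable

A valid 6-coloring: color 1: [11]; color 2: [8, 12]; color 3: [7, 9]; color 4: [10].
(χ(G) = 4 ≤ 6.)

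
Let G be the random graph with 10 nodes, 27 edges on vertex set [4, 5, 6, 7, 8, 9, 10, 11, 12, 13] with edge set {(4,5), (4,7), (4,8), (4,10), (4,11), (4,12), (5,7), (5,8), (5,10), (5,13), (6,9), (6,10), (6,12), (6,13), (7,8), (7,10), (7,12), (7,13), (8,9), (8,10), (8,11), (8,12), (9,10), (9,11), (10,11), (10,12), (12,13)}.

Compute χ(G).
Clique number ω(G) = 5 (lower bound: χ ≥ ω).
The clique on [4, 7, 8, 10, 12] has size 5, forcing χ ≥ 5, and the coloring below uses 5 colors, so χ(G) = 5.
A valid 5-coloring: color 1: [10, 13]; color 2: [6, 8]; color 3: [5, 11, 12]; color 4: [4, 9]; color 5: [7].

χ(G) = 5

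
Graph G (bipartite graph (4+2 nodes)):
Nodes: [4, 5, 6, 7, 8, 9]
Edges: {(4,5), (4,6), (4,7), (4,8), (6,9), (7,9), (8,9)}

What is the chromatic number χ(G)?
χ(G) = 2

Clique number ω(G) = 2 (lower bound: χ ≥ ω).
The graph is bipartite (no odd cycle), so 2 colors suffice: χ(G) = 2.
A valid 2-coloring: color 1: [4, 9]; color 2: [5, 6, 7, 8].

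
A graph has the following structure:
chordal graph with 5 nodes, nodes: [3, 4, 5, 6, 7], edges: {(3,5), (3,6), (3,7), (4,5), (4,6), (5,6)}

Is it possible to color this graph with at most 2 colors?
The clique on vertices [3, 5, 6] has size 3 > 2, so it alone needs 3 colors.

No, G is not 2-colorable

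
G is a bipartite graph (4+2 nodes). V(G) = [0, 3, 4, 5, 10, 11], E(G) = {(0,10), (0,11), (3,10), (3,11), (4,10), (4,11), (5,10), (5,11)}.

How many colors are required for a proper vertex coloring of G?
χ(G) = 2

Clique number ω(G) = 2 (lower bound: χ ≥ ω).
The graph is bipartite (no odd cycle), so 2 colors suffice: χ(G) = 2.
A valid 2-coloring: color 1: [10, 11]; color 2: [0, 3, 4, 5].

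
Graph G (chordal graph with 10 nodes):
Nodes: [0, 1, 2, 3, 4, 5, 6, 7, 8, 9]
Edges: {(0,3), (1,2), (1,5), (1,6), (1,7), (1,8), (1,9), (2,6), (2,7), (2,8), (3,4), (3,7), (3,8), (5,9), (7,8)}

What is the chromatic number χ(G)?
χ(G) = 4

Clique number ω(G) = 4 (lower bound: χ ≥ ω).
The clique on [1, 2, 7, 8] has size 4, forcing χ ≥ 4, and the coloring below uses 4 colors, so χ(G) = 4.
A valid 4-coloring: color 1: [1, 3]; color 2: [0, 4, 5, 6, 8]; color 3: [7, 9]; color 4: [2].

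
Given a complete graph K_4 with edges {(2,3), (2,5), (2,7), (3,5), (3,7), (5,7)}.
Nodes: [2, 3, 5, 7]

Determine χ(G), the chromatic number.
Clique number ω(G) = 4 (lower bound: χ ≥ ω).
The clique on [2, 3, 5, 7] has size 4, forcing χ ≥ 4, and the coloring below uses 4 colors, so χ(G) = 4.
A valid 4-coloring: color 1: [7]; color 2: [5]; color 3: [3]; color 4: [2].

χ(G) = 4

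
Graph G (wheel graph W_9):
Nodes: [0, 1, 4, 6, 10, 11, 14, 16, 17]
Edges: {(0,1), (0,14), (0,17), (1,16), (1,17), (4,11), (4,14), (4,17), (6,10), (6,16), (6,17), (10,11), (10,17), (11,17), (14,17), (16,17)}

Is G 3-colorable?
A valid 3-coloring: color 1: [17]; color 2: [0, 4, 10, 16]; color 3: [1, 6, 11, 14].
(χ(G) = 3 ≤ 3.)

Yes, G is 3-colorable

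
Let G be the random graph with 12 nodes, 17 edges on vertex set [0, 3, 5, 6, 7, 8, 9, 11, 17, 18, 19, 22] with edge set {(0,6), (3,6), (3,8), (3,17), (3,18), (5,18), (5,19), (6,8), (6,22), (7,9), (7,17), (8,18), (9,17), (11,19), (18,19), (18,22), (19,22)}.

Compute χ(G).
χ(G) = 3

Clique number ω(G) = 3 (lower bound: χ ≥ ω).
The clique on [3, 6, 8] has size 3, forcing χ ≥ 3, and the coloring below uses 3 colors, so χ(G) = 3.
A valid 3-coloring: color 1: [6, 11, 17, 18]; color 2: [0, 3, 7, 19]; color 3: [5, 8, 9, 22].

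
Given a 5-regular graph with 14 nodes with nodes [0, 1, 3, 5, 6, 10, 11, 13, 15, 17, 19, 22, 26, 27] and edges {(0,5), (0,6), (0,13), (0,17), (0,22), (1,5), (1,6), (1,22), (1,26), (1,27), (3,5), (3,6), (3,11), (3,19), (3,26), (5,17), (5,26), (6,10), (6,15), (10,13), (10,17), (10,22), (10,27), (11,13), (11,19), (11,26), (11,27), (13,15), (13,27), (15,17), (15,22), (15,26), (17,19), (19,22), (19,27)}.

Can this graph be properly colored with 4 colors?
A valid 4-coloring: color 1: [5, 10, 11, 15]; color 2: [6, 17, 22, 26, 27]; color 3: [1, 3, 13]; color 4: [0, 19].
(χ(G) = 4 ≤ 4.)

Yes, G is 4-colorable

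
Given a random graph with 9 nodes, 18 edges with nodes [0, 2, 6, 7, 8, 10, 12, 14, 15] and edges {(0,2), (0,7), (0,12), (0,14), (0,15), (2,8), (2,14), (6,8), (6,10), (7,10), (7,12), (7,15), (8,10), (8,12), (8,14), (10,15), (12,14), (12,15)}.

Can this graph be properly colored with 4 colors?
A valid 4-coloring: color 1: [0, 8]; color 2: [2, 10, 12]; color 3: [6, 14, 15]; color 4: [7].
(χ(G) = 4 ≤ 4.)

Yes, G is 4-colorable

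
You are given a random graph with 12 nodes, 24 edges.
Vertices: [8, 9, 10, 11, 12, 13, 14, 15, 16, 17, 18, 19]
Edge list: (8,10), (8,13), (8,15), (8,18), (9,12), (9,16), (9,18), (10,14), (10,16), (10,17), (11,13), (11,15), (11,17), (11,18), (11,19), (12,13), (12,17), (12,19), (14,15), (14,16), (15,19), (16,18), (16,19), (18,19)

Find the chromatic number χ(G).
Clique number ω(G) = 3 (lower bound: χ ≥ ω).
The clique on [9, 16, 18] has size 3, forcing χ ≥ 3, and the coloring below uses 3 colors, so χ(G) = 3.
A valid 3-coloring: color 1: [8, 11, 12, 16]; color 2: [9, 13, 14, 17, 19]; color 3: [10, 15, 18].

χ(G) = 3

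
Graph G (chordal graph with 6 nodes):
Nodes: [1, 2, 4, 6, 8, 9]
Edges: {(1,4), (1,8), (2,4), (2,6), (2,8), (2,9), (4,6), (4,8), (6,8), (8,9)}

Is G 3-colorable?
The clique on vertices [2, 4, 6, 8] has size 4 > 3, so it alone needs 4 colors.

No, G is not 3-colorable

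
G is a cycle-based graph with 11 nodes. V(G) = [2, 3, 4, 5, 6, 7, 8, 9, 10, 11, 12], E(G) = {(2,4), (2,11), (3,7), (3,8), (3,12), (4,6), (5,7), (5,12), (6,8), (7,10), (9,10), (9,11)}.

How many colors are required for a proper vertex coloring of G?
Clique number ω(G) = 2 (lower bound: χ ≥ ω).
Odd cycle [8, 3, 7, 10, 9, 11, 2, 4, 6] needs 3 colors (χ ≥ 3).
The coloring below uses 3 colors, so χ(G) = 3.
A valid 3-coloring: color 1: [3, 5, 6, 10, 11]; color 2: [4, 7, 8, 9, 12]; color 3: [2].

χ(G) = 3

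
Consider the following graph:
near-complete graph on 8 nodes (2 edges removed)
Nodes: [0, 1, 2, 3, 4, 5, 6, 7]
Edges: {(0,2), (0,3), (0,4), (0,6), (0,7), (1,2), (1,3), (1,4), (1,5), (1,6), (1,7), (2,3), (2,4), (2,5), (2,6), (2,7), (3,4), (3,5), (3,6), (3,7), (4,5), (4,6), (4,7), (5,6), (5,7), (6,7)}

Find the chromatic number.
χ(G) = 7

Clique number ω(G) = 7 (lower bound: χ ≥ ω).
The clique on [1, 2, 3, 4, 5, 6, 7] has size 7, forcing χ ≥ 7, and the coloring below uses 7 colors, so χ(G) = 7.
A valid 7-coloring: color 1: [2]; color 2: [3]; color 3: [7]; color 4: [4]; color 5: [6]; color 6: [0, 5]; color 7: [1].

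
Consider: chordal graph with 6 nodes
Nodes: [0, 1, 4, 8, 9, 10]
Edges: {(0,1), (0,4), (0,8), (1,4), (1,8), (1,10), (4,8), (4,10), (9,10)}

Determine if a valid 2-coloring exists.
The clique on vertices [0, 1, 4, 8] has size 4 > 2, so it alone needs 4 colors.

No, G is not 2-colorable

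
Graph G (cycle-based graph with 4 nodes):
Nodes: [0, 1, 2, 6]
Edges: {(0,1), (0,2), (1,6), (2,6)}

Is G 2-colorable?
Yes, G is 2-colorable

A valid 2-coloring: color 1: [1, 2]; color 2: [0, 6].
(χ(G) = 2 ≤ 2.)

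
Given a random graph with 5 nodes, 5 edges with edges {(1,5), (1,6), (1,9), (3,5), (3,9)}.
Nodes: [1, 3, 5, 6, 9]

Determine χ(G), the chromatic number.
Clique number ω(G) = 2 (lower bound: χ ≥ ω).
The graph is bipartite (no odd cycle), so 2 colors suffice: χ(G) = 2.
A valid 2-coloring: color 1: [1, 3]; color 2: [5, 6, 9].

χ(G) = 2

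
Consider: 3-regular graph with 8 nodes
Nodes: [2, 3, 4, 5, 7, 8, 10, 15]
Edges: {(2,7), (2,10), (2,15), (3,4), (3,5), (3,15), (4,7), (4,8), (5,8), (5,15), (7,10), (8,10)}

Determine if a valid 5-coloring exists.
A valid 5-coloring: color 1: [4, 5, 10]; color 2: [7, 8, 15]; color 3: [2, 3].
(χ(G) = 3 ≤ 5.)

Yes, G is 5-colorable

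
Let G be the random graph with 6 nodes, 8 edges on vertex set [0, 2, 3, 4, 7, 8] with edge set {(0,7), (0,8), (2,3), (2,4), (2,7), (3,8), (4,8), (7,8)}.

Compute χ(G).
Clique number ω(G) = 3 (lower bound: χ ≥ ω).
The clique on [0, 7, 8] has size 3, forcing χ ≥ 3, and the coloring below uses 3 colors, so χ(G) = 3.
A valid 3-coloring: color 1: [2, 8]; color 2: [3, 4, 7]; color 3: [0].

χ(G) = 3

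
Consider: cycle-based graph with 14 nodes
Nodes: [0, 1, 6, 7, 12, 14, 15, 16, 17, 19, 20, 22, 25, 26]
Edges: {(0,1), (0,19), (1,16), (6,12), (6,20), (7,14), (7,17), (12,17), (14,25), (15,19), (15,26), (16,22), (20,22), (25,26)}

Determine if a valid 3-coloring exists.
Yes, G is 3-colorable

A valid 3-coloring: color 1: [1, 6, 14, 17, 19, 22, 26]; color 2: [0, 7, 12, 15, 16, 20, 25].
(χ(G) = 2 ≤ 3.)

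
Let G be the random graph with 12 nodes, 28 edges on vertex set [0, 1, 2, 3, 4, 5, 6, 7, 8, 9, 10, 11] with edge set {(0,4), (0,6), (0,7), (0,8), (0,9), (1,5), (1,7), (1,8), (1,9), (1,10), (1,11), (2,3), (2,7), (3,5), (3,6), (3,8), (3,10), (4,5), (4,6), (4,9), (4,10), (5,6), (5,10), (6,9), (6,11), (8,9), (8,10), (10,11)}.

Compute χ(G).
χ(G) = 4

Clique number ω(G) = 4 (lower bound: χ ≥ ω).
The clique on [0, 4, 6, 9] has size 4, forcing χ ≥ 4, and the coloring below uses 4 colors, so χ(G) = 4.
A valid 4-coloring: color 1: [7, 9, 10]; color 2: [1, 3, 4]; color 3: [2, 6, 8]; color 4: [0, 5, 11].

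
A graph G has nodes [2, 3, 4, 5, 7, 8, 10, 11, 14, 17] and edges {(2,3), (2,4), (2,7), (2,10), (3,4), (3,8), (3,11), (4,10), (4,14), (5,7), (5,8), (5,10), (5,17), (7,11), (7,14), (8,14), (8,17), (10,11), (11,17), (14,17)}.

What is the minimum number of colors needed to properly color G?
Clique number ω(G) = 3 (lower bound: χ ≥ ω).
The clique on [2, 4, 10] has size 3, forcing χ ≥ 3, and the coloring below uses 3 colors, so χ(G) = 3.
A valid 3-coloring: color 1: [3, 7, 10, 17]; color 2: [4, 8, 11]; color 3: [2, 5, 14].

χ(G) = 3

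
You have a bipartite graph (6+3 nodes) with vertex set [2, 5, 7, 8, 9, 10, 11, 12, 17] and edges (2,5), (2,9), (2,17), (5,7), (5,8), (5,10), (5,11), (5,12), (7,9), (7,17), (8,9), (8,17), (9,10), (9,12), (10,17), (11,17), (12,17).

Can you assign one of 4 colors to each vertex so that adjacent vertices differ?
Yes, G is 4-colorable

A valid 4-coloring: color 1: [5, 9, 17]; color 2: [2, 7, 8, 10, 11, 12].
(χ(G) = 2 ≤ 4.)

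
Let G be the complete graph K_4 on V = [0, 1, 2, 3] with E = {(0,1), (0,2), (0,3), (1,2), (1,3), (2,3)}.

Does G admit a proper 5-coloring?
A valid 5-coloring: color 1: [1]; color 2: [2]; color 3: [3]; color 4: [0].
(χ(G) = 4 ≤ 5.)

Yes, G is 5-colorable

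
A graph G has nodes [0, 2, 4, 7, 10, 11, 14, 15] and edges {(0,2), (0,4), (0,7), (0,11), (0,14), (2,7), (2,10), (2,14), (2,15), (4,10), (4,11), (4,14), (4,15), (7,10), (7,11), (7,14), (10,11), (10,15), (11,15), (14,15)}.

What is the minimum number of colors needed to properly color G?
Clique number ω(G) = 4 (lower bound: χ ≥ ω).
The clique on [0, 2, 7, 14] has size 4, forcing χ ≥ 4, and the coloring below uses 4 colors, so χ(G) = 4.
A valid 4-coloring: color 1: [2, 11]; color 2: [4, 7]; color 3: [0, 15]; color 4: [10, 14].

χ(G) = 4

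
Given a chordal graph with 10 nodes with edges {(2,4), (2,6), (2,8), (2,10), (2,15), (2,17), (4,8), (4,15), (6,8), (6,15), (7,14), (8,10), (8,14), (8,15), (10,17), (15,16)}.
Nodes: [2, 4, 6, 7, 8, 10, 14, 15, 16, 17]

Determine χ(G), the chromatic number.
χ(G) = 4

Clique number ω(G) = 4 (lower bound: χ ≥ ω).
The clique on [2, 4, 8, 15] has size 4, forcing χ ≥ 4, and the coloring below uses 4 colors, so χ(G) = 4.
A valid 4-coloring: color 1: [2, 14, 16]; color 2: [7, 8, 17]; color 3: [10, 15]; color 4: [4, 6].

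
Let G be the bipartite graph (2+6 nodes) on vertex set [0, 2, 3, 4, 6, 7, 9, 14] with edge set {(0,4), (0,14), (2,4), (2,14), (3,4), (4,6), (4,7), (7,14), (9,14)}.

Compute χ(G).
χ(G) = 2

Clique number ω(G) = 2 (lower bound: χ ≥ ω).
The graph is bipartite (no odd cycle), so 2 colors suffice: χ(G) = 2.
A valid 2-coloring: color 1: [4, 14]; color 2: [0, 2, 3, 6, 7, 9].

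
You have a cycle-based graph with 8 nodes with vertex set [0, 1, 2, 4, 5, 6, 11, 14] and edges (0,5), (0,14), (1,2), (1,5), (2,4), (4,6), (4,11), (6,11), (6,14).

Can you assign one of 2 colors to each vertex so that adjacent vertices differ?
The clique on vertices [4, 6, 11] has size 3 > 2, so it alone needs 3 colors.

No, G is not 2-colorable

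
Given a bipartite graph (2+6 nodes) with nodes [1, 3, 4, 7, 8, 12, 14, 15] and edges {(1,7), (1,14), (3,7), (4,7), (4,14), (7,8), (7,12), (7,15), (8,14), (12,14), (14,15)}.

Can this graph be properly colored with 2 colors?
Yes, G is 2-colorable

A valid 2-coloring: color 1: [7, 14]; color 2: [1, 3, 4, 8, 12, 15].
(χ(G) = 2 ≤ 2.)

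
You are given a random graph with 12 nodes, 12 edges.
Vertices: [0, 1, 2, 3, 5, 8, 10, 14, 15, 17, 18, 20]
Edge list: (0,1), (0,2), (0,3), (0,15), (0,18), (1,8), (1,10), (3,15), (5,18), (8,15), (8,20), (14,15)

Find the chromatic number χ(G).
Clique number ω(G) = 3 (lower bound: χ ≥ ω).
The clique on [0, 3, 15] has size 3, forcing χ ≥ 3, and the coloring below uses 3 colors, so χ(G) = 3.
A valid 3-coloring: color 1: [0, 5, 8, 10, 14, 17]; color 2: [1, 2, 15, 18, 20]; color 3: [3].

χ(G) = 3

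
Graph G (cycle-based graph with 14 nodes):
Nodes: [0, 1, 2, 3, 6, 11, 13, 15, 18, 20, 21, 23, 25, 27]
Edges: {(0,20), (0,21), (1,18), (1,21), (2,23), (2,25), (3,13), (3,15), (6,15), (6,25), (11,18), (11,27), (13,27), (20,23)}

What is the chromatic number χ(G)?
Clique number ω(G) = 2 (lower bound: χ ≥ ω).
The graph is bipartite (no odd cycle), so 2 colors suffice: χ(G) = 2.
A valid 2-coloring: color 1: [2, 3, 6, 18, 20, 21, 27]; color 2: [0, 1, 11, 13, 15, 23, 25].

χ(G) = 2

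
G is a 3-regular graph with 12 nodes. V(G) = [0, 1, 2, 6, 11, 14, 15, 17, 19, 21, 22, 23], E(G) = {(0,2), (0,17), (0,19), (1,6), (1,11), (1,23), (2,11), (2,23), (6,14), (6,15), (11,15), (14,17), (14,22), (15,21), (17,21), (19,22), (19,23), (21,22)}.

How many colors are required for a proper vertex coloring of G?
χ(G) = 3

Clique number ω(G) = 2 (lower bound: χ ≥ ω).
Odd cycle [21, 15, 11, 1, 23, 19, 22] needs 3 colors (χ ≥ 3).
The coloring below uses 3 colors, so χ(G) = 3.
A valid 3-coloring: color 1: [0, 6, 11, 21, 23]; color 2: [1, 2, 14, 15, 19]; color 3: [17, 22].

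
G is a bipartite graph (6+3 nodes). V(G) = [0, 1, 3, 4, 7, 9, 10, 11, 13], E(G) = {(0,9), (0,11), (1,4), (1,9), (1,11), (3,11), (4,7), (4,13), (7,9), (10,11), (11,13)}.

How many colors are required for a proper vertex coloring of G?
Clique number ω(G) = 2 (lower bound: χ ≥ ω).
The graph is bipartite (no odd cycle), so 2 colors suffice: χ(G) = 2.
A valid 2-coloring: color 1: [4, 9, 11]; color 2: [0, 1, 3, 7, 10, 13].

χ(G) = 2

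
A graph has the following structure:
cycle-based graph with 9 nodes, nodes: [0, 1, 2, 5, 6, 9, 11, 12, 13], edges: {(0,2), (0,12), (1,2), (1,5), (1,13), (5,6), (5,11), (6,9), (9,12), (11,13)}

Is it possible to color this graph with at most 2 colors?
Odd cycle [2, 0, 12, 9, 6, 5, 1] needs 3 colors (χ ≥ 3).
Hence χ(G) ≥ 3 > 2, so no proper 2-coloring exists.

No, G is not 2-colorable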